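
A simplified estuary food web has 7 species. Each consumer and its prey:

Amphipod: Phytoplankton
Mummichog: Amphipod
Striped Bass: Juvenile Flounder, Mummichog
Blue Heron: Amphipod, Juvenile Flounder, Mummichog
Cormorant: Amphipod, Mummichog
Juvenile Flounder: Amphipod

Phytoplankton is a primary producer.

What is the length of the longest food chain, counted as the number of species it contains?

4 species

One longest chain: Phytoplankton → Amphipod → Mummichog → Cormorant.
It has 4 species and 3 links.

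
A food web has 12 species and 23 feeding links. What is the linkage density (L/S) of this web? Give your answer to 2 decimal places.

There are L = 23 links among S = 12 species.
L/S = 23/12 = 1.9167 ≈ 1.92.

L/S = 1.92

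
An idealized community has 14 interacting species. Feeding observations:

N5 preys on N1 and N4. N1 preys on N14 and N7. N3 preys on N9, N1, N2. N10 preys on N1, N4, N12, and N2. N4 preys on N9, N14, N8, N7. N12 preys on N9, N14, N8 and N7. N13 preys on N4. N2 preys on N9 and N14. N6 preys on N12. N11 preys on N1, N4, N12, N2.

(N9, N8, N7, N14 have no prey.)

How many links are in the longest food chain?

2 links

One longest chain: N9 → N12 → N6.
It has 3 species and 2 links.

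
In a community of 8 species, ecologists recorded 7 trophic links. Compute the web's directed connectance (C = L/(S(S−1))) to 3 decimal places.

The web has S = 8 species and L = 7 feeding links.
C = L / (S(S−1)) = 7 / 56 = 0.1250 ≈ 0.125.

C = 0.125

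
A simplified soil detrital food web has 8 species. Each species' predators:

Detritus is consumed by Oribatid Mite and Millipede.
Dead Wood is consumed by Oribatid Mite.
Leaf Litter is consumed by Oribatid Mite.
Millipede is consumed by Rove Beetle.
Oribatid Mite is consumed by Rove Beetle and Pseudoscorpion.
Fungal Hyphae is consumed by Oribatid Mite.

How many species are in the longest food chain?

3 species

One longest chain: Leaf Litter → Oribatid Mite → Rove Beetle.
It has 3 species and 2 links.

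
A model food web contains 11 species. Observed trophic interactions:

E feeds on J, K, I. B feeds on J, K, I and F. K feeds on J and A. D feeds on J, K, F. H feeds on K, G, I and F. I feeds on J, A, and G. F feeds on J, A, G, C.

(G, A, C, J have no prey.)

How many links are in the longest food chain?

One longest chain: A → K → D.
It has 3 species and 2 links.

2 links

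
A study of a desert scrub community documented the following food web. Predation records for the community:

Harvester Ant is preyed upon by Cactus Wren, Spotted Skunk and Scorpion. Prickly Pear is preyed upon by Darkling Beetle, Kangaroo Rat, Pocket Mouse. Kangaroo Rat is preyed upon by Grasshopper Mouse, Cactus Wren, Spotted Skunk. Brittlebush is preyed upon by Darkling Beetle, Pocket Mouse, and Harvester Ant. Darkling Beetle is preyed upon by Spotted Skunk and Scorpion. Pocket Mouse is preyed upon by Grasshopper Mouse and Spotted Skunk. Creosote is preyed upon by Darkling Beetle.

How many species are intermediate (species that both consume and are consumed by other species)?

4

Intermediate species (has both prey and predators): Harvester Ant, Darkling Beetle, Pocket Mouse, Kangaroo Rat.
Count: 4.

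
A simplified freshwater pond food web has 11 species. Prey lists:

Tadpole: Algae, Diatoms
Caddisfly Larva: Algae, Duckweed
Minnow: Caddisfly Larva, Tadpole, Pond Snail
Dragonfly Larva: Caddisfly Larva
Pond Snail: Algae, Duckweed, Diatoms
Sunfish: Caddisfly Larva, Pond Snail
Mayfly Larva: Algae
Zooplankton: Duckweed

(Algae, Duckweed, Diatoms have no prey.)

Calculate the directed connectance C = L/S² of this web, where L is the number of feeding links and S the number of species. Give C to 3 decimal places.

The web has S = 11 species and L = 15 feeding links.
C = L / S² = 15 / 121 = 0.1240 ≈ 0.124.

C = 0.124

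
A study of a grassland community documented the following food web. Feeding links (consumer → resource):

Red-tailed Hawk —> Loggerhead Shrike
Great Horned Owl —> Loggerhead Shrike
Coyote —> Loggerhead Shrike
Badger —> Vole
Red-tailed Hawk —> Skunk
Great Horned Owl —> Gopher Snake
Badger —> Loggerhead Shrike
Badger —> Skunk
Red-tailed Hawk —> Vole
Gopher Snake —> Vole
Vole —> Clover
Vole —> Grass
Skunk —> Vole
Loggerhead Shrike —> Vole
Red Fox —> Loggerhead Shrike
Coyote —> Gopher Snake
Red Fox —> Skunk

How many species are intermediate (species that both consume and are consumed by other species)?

Intermediate species (has both prey and predators): Vole, Loggerhead Shrike, Gopher Snake, Skunk.
Count: 4.

4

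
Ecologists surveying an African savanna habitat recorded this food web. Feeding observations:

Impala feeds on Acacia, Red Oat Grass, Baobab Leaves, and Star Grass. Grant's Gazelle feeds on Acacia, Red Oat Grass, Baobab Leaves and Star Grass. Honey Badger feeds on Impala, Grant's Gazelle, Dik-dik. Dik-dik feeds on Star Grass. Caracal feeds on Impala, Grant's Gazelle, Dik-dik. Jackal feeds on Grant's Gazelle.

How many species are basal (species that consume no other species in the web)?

Basal species (no prey listed): Acacia, Red Oat Grass, Baobab Leaves, Star Grass.
Count: 4.

4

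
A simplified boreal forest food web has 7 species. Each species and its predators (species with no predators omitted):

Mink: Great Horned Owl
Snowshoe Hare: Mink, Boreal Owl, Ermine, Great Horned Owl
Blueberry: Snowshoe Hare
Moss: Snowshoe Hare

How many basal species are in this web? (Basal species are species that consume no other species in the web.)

Basal species (no prey listed): Blueberry, Moss.
Count: 2.

2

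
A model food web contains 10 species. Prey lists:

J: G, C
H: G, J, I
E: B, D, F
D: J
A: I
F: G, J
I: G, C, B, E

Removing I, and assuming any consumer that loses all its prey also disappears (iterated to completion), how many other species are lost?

1

Remove I.
Round 1: A (all prey gone) → extinct.
No further losses. Total secondary extinctions: 1.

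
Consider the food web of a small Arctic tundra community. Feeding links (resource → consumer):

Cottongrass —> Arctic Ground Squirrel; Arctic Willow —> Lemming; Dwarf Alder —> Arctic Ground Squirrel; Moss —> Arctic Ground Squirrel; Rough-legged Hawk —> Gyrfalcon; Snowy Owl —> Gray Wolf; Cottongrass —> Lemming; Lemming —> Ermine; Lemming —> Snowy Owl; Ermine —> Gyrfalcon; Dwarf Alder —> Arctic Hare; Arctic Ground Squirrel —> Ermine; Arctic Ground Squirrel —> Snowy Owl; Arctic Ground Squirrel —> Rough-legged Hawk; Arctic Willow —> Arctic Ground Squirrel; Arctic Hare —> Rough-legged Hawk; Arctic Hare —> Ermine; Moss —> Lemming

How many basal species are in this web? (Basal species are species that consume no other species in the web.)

4

Basal species (no prey listed): Arctic Willow, Cottongrass, Dwarf Alder, Moss.
Count: 4.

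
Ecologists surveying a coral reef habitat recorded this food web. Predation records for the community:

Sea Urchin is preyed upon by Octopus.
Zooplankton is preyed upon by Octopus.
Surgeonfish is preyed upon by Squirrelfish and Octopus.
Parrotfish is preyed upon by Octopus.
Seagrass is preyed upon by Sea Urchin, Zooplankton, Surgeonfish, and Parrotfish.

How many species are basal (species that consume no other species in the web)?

Basal species (no prey listed): Seagrass.
Count: 1.

1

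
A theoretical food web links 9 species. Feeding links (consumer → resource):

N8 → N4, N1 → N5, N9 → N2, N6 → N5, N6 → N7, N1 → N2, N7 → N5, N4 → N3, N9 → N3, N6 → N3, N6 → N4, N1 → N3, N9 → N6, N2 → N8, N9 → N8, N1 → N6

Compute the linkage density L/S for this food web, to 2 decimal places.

L/S = 1.78

There are L = 16 links among S = 9 species.
L/S = 16/9 = 1.7778 ≈ 1.78.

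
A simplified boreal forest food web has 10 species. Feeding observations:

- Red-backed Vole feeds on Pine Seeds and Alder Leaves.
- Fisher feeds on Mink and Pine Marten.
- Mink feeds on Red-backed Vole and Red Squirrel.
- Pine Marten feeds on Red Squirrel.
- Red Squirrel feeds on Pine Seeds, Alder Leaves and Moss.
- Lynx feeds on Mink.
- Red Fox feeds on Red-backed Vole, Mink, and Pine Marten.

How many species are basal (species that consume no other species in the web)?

3

Basal species (no prey listed): Pine Seeds, Alder Leaves, Moss.
Count: 3.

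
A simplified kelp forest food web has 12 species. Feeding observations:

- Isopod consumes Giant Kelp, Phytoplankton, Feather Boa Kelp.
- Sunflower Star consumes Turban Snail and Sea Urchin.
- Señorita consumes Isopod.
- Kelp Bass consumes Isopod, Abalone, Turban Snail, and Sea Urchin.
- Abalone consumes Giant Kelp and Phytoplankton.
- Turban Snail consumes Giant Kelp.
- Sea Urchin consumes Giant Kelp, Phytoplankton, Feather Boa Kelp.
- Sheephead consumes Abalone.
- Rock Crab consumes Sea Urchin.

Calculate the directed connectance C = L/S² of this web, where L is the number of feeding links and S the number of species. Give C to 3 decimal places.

C = 0.125

The web has S = 12 species and L = 18 feeding links.
C = L / S² = 18 / 144 = 0.1250 ≈ 0.125.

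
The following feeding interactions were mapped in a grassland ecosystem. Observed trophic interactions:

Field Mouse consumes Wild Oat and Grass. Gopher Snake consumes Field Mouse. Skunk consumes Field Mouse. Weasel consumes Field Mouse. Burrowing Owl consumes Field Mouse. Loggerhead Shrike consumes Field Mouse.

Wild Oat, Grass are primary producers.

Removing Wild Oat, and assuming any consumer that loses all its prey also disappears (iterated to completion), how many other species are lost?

0

Remove Wild Oat.
Every predator of it retains at least one other prey: Field Mouse still has Grass.
No consumer loses all prey, so no secondary extinctions occur.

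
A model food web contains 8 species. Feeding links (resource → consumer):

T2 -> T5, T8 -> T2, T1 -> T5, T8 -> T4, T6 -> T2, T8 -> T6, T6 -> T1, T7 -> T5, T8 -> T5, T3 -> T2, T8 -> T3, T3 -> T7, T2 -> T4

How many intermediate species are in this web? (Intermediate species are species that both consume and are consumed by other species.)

Intermediate species (has both prey and predators): T6, T3, T2, T7, T1.
Count: 5.

5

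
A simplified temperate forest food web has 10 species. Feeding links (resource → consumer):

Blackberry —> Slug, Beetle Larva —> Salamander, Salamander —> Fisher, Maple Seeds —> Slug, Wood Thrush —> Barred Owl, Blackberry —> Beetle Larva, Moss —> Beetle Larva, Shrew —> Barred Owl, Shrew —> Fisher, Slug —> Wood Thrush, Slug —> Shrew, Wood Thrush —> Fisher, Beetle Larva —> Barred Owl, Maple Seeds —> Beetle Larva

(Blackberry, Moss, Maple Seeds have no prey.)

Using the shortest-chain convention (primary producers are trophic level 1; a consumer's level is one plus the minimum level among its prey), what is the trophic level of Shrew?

Trophic level 3

Blackberry is a producer → level 1.
Slug eats Blackberry → level 2.
Shrew eats Slug → level 3.
No prey of Shrew is below level 2, so 3 is the minimum.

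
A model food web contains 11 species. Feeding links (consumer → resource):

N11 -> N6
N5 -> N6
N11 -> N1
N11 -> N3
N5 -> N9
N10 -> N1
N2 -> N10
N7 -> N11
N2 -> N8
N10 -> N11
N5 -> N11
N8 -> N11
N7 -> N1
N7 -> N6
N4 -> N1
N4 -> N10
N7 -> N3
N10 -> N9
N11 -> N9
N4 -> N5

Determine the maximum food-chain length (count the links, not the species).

3 links

One longest chain: N6 → N11 → N10 → N2.
It has 4 species and 3 links.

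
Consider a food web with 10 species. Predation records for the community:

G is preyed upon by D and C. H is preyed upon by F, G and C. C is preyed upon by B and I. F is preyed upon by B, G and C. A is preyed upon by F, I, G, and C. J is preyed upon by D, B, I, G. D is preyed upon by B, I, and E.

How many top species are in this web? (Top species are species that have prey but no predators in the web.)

Top species (has prey, but nothing eats it): B, E, I.
Count: 3.

3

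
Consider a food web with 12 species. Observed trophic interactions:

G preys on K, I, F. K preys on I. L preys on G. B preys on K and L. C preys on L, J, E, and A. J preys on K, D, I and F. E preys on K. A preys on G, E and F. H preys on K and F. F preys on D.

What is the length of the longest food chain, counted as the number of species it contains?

One longest chain: I → K → G → L → C.
It has 5 species and 4 links.

5 species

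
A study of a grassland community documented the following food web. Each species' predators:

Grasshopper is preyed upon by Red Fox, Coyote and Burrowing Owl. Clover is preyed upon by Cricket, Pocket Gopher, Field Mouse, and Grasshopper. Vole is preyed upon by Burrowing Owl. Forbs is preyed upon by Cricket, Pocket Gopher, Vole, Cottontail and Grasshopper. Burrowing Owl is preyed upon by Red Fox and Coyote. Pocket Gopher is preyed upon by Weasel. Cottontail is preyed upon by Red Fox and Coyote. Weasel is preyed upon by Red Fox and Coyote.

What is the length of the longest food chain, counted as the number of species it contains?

4 species

One longest chain: Clover → Pocket Gopher → Weasel → Coyote.
It has 4 species and 3 links.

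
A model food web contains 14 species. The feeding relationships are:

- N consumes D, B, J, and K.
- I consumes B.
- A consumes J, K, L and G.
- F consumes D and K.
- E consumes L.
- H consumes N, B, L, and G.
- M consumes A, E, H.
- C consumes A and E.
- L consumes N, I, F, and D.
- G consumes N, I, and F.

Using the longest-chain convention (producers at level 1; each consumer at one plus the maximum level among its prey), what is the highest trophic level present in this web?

Producers (level 1): D, J, K, B.
D → F → L → A → C gives C level 5.
No species has a prey at level 5, so no species reaches level 6.

5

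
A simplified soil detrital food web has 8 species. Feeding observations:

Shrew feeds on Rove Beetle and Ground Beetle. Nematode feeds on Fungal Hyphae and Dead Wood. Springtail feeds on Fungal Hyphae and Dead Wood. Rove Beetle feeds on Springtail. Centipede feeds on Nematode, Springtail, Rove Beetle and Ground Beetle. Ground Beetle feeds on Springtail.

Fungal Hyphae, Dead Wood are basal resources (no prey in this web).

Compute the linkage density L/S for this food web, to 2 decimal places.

There are L = 12 links among S = 8 species.
L/S = 12/8 = 1.5000 ≈ 1.50.

L/S = 1.50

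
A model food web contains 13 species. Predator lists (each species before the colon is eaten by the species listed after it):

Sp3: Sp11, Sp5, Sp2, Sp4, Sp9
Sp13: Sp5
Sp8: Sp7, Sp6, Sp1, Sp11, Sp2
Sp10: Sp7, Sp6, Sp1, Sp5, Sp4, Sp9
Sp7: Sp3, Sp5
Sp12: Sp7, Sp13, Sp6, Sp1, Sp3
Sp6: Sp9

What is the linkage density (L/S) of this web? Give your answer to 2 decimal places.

There are L = 25 links among S = 13 species.
L/S = 25/13 = 1.9231 ≈ 1.92.

L/S = 1.92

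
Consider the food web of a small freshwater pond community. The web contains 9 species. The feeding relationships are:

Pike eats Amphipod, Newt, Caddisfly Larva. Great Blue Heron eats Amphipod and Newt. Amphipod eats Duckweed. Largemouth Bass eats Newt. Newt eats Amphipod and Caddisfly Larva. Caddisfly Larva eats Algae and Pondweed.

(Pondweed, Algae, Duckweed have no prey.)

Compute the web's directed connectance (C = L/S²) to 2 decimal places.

C = 0.14

The web has S = 9 species and L = 11 feeding links.
C = L / S² = 11 / 81 = 0.1358 ≈ 0.14.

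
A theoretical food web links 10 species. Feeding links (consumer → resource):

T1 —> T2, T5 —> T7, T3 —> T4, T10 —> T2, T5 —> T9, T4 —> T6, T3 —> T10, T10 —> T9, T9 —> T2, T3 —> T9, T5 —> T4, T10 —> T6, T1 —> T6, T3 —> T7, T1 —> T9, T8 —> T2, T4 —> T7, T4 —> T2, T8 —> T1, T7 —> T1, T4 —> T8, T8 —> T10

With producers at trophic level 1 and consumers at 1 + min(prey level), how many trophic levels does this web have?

3

Producers (level 1): T2, T6.
Following each consumer down to its lowest-level prey: T2 → T9 → T3 (levels 1 through 3).
All prey of T3 (T9 2, T10 2, T4 2, T7 3) are at level 2 or above, so T3 is at level 1 + 2 = 3.
Every consumer has at least one prey at level 2 or below, so none exceeds level 3.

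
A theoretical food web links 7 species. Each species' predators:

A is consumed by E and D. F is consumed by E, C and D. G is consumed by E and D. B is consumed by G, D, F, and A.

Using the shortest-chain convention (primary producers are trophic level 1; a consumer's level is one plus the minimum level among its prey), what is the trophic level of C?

Trophic level 3

B is a producer → level 1.
F eats B → level 2.
C eats F → level 3.
No prey of C is below level 2, so 3 is the minimum.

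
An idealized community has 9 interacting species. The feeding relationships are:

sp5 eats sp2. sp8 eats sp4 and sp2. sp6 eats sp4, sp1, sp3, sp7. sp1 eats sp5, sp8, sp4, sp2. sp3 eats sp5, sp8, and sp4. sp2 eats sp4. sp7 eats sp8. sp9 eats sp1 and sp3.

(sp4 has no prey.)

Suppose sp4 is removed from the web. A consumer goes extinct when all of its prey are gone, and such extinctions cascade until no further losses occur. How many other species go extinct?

8

Remove sp4.
Round 1: sp2 (all prey gone) → extinct.
Round 2: sp8 (all prey gone), sp5 (all prey gone) → extinct.
Round 3: sp3 (all prey gone), sp7 (all prey gone), sp1 (all prey gone) → extinct.
Round 4: sp6 (all prey gone), sp9 (all prey gone) → extinct.
No further losses. Total secondary extinctions: 8.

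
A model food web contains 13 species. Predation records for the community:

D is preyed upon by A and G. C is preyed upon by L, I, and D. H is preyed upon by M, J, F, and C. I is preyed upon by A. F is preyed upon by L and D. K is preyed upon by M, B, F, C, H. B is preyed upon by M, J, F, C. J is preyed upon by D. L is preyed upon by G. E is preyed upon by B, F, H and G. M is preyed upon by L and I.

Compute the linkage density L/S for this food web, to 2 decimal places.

There are L = 29 links among S = 13 species.
L/S = 29/13 = 2.2308 ≈ 2.23.

L/S = 2.23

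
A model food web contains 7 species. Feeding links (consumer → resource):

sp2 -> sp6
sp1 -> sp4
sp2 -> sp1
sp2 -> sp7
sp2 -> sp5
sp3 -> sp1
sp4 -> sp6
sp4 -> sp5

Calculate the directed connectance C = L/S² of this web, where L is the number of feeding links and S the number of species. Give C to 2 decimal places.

C = 0.16

The web has S = 7 species and L = 8 feeding links.
C = L / S² = 8 / 49 = 0.1633 ≈ 0.16.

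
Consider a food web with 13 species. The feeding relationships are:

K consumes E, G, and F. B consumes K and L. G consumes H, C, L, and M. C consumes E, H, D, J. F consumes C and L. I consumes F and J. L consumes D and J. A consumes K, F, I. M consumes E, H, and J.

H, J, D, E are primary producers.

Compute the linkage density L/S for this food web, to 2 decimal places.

L/S = 1.92

There are L = 25 links among S = 13 species.
L/S = 25/13 = 1.9231 ≈ 1.92.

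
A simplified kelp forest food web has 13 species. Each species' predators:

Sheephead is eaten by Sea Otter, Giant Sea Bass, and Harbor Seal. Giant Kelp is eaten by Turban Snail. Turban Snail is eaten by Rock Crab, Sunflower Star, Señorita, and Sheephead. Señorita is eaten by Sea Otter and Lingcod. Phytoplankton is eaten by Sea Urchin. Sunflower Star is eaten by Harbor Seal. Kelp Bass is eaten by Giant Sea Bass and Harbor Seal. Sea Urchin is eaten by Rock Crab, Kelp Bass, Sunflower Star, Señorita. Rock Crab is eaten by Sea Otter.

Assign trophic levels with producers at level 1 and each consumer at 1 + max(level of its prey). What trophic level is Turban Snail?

Trophic level 2

Giant Kelp is a producer → level 1.
Turban Snail eats Giant Kelp → level 2.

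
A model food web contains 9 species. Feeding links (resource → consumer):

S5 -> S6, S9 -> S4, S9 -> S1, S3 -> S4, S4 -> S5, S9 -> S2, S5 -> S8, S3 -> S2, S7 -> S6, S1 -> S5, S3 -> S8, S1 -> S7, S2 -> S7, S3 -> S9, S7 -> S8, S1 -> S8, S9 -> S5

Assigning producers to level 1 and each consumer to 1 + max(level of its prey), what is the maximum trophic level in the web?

Producers (level 1): S3.
S3 → S9 → S4 → S5 → S8 gives S8 level 5.
No species has a prey at level 5, so no species reaches level 6.

5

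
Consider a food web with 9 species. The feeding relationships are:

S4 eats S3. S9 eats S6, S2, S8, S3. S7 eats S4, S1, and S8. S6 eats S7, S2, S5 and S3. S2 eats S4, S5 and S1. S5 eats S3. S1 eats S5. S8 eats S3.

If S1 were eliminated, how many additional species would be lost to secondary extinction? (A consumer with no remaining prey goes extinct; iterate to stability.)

0

Remove S1.
Every predator of it retains at least one other prey: S7 still has S4, S8; S2 still has S5, S4.
No consumer loses all prey, so no secondary extinctions occur.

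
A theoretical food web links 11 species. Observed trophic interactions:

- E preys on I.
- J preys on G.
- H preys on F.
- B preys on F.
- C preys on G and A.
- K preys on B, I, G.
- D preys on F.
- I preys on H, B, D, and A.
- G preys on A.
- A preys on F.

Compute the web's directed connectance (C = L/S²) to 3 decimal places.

The web has S = 11 species and L = 16 feeding links.
C = L / S² = 16 / 121 = 0.1322 ≈ 0.132.

C = 0.132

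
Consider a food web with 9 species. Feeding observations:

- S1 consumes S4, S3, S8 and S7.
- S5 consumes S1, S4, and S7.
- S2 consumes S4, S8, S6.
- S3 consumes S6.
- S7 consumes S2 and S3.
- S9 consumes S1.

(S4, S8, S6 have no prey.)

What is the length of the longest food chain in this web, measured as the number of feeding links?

4 links

One longest chain: S6 → S3 → S7 → S1 → S5.
It has 5 species and 4 links.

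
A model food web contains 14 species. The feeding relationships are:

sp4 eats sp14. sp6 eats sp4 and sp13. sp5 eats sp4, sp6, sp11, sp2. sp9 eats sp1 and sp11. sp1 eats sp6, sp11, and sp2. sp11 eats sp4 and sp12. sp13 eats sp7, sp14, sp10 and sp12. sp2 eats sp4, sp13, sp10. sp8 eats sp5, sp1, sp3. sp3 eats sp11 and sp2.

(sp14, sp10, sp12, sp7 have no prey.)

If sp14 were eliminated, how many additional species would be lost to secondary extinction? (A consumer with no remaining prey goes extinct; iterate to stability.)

1

Remove sp14.
Round 1: sp4 (all prey gone) → extinct.
No further losses. Total secondary extinctions: 1.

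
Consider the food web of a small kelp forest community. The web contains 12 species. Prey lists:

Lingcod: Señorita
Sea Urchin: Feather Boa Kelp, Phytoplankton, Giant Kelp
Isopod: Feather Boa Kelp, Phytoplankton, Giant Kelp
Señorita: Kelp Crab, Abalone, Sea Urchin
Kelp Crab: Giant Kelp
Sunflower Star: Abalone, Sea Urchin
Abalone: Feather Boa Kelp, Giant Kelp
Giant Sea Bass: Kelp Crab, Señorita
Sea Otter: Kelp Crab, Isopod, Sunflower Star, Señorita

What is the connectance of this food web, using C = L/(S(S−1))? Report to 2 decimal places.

C = 0.16

The web has S = 12 species and L = 21 feeding links.
C = L / (S(S−1)) = 21 / 132 = 0.1591 ≈ 0.16.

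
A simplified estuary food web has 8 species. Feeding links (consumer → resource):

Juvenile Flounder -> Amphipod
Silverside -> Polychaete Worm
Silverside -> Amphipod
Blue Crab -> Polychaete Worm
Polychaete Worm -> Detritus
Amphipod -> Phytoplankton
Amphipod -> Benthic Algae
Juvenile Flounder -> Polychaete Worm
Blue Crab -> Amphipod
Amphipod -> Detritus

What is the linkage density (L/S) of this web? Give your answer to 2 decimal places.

There are L = 10 links among S = 8 species.
L/S = 10/8 = 1.2500 ≈ 1.25.

L/S = 1.25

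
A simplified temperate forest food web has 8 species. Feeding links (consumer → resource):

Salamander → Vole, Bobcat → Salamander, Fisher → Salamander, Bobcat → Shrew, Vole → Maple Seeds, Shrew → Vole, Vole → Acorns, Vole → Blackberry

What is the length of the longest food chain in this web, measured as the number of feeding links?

One longest chain: Maple Seeds → Vole → Salamander → Fisher.
It has 4 species and 3 links.

3 links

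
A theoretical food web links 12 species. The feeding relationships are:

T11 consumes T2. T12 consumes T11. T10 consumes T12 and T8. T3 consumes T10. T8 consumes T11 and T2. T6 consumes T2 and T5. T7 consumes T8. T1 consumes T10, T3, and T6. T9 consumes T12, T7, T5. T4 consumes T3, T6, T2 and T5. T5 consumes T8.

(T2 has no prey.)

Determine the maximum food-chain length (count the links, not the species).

One longest chain: T2 → T11 → T8 → T10 → T3 → T1.
It has 6 species and 5 links.

5 links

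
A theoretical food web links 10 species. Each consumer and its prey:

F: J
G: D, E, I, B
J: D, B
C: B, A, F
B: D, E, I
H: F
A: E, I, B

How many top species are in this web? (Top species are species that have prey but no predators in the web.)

3

Top species (has prey, but nothing eats it): G, H, C.
Count: 3.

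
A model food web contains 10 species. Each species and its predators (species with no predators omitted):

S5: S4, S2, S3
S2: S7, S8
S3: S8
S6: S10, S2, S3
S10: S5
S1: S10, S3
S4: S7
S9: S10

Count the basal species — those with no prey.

3

Basal species (no prey listed): S9, S1, S6.
Count: 3.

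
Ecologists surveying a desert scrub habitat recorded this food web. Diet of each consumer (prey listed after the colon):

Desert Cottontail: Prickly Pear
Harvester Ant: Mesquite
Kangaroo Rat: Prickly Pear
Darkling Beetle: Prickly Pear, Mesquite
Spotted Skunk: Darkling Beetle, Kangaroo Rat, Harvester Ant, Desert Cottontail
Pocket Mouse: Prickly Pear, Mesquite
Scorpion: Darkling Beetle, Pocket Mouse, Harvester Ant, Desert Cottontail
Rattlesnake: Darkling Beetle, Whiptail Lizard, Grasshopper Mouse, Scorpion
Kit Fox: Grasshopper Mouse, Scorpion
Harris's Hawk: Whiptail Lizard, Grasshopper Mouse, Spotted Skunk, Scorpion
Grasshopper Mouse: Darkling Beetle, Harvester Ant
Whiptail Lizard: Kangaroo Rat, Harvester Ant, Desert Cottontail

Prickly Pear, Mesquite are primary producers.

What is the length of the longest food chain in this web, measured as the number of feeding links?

One longest chain: Prickly Pear → Darkling Beetle → Grasshopper Mouse → Harris's Hawk.
It has 4 species and 3 links.

3 links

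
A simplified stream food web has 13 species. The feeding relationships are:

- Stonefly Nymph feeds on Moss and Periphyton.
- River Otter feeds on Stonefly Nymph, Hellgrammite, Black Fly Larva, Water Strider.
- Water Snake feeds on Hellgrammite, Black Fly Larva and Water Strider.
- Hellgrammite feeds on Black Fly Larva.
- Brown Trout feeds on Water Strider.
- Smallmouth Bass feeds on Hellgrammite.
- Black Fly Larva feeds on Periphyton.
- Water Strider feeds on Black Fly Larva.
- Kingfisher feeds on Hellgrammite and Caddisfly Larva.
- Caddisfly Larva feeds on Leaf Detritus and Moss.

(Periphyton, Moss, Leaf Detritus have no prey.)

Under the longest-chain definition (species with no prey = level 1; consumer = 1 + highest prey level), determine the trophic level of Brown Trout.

Periphyton has no prey (basal) → level 1.
Black Fly Larva eats Periphyton → level 2.
Water Strider eats Black Fly Larva → level 3.
Brown Trout eats Water Strider → level 4.

Trophic level 4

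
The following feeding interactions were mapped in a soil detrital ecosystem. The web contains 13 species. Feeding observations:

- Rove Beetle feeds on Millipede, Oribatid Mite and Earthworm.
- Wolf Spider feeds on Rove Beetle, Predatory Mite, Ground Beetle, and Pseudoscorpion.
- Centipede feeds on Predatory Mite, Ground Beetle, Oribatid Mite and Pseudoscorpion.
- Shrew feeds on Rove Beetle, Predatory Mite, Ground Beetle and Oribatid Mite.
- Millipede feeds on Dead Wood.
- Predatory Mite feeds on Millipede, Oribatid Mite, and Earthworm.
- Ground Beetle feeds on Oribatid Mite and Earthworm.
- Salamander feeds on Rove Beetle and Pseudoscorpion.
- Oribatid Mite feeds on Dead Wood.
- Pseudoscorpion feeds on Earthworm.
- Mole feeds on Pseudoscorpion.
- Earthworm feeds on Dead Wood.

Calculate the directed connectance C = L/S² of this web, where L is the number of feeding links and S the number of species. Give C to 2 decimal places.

C = 0.16

The web has S = 13 species and L = 27 feeding links.
C = L / S² = 27 / 169 = 0.1598 ≈ 0.16.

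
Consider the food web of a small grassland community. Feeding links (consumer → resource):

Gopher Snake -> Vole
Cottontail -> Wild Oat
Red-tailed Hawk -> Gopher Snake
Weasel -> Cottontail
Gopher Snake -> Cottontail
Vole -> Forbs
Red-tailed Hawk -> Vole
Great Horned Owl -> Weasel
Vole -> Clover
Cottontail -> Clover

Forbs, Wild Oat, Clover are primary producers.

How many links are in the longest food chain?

One longest chain: Forbs → Vole → Gopher Snake → Red-tailed Hawk.
It has 4 species and 3 links.

3 links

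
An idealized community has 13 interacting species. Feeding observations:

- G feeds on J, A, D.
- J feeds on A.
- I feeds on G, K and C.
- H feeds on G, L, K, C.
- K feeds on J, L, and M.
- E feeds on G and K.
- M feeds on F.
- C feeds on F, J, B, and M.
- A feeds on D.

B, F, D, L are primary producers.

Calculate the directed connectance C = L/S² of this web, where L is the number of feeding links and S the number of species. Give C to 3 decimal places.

C = 0.130

The web has S = 13 species and L = 22 feeding links.
C = L / S² = 22 / 169 = 0.1302 ≈ 0.130.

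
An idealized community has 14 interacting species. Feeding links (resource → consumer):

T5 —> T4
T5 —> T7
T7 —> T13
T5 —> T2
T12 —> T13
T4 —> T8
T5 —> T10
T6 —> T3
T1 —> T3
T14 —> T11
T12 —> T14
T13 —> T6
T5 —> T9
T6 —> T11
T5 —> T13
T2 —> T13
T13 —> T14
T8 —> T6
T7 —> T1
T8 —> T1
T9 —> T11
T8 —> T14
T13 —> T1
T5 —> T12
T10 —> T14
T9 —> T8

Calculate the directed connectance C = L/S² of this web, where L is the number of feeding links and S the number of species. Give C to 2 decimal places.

The web has S = 14 species and L = 26 feeding links.
C = L / S² = 26 / 196 = 0.1327 ≈ 0.13.

C = 0.13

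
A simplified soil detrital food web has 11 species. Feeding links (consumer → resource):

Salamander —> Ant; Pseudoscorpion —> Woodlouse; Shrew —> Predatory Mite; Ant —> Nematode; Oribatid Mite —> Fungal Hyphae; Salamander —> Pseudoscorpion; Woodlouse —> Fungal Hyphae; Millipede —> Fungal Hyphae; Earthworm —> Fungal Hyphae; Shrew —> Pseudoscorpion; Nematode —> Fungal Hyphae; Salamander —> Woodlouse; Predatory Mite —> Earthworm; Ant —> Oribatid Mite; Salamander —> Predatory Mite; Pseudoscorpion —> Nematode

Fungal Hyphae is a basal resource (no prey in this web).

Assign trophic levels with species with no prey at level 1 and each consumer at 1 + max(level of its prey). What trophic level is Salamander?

Trophic level 4

Fungal Hyphae has no prey (basal) → level 1.
Woodlouse eats Fungal Hyphae → level 2.
Pseudoscorpion eats Woodlouse (level 2); other prey at levels: Nematode 2 → level 3.
Salamander eats Pseudoscorpion (level 3); other prey at levels: Woodlouse 2, Predatory Mite 3, Ant 3 → level 4.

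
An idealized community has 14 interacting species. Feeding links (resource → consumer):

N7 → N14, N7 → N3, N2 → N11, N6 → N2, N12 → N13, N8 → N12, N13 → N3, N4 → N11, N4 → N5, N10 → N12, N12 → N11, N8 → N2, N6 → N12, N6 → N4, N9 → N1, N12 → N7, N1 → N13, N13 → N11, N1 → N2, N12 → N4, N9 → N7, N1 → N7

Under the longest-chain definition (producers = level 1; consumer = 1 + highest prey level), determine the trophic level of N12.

N8 is a producer → level 1.
N12 eats N8 (level 1); other prey at levels: N6 1, N10 1 → level 2.

Trophic level 2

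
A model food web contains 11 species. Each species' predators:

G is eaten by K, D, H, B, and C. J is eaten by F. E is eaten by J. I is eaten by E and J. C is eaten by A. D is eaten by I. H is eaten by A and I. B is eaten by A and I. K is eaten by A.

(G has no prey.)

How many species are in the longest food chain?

6 species

One longest chain: G → H → I → E → J → F.
It has 6 species and 5 links.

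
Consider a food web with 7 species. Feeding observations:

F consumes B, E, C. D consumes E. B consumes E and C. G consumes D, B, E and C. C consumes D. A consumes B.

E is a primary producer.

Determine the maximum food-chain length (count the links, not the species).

4 links

One longest chain: E → D → C → B → A.
It has 5 species and 4 links.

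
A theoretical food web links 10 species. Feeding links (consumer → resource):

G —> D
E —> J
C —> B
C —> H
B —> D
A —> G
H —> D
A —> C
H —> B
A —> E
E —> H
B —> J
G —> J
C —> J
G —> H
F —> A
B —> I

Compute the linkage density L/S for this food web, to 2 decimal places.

L/S = 1.70

There are L = 17 links among S = 10 species.
L/S = 17/10 = 1.7000 ≈ 1.70.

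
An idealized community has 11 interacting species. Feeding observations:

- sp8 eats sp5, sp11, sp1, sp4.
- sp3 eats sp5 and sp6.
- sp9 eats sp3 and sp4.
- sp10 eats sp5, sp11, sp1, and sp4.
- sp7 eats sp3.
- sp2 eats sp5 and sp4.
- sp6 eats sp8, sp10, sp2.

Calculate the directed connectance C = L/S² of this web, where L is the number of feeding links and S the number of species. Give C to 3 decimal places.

C = 0.149

The web has S = 11 species and L = 18 feeding links.
C = L / S² = 18 / 121 = 0.1488 ≈ 0.149.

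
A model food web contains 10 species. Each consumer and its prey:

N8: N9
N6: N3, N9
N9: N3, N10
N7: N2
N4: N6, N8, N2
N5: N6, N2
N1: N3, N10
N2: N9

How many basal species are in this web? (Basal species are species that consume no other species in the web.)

2

Basal species (no prey listed): N3, N10.
Count: 2.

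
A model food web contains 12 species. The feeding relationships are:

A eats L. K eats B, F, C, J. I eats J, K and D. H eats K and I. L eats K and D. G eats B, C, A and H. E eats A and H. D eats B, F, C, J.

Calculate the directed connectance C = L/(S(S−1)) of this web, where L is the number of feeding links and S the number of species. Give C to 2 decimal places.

The web has S = 12 species and L = 22 feeding links.
C = L / (S(S−1)) = 22 / 132 = 0.1667 ≈ 0.17.

C = 0.17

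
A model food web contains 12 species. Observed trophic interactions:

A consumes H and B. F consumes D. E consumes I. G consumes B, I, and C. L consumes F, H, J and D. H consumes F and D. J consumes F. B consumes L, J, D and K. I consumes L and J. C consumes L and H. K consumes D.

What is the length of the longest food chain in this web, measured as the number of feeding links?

One longest chain: D → F → J → L → I → E.
It has 6 species and 5 links.

5 links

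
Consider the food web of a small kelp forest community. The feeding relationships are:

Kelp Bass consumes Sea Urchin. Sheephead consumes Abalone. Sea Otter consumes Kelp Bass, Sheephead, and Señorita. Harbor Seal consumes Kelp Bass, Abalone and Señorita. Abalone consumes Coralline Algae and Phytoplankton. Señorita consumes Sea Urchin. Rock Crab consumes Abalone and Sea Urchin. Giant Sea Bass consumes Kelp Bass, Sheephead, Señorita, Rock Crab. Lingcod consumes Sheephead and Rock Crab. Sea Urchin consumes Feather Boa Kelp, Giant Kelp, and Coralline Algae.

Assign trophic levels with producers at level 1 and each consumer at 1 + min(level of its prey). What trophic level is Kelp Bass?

Giant Kelp is a producer → level 1.
Sea Urchin eats Giant Kelp → level 2.
Kelp Bass eats Sea Urchin → level 3.
No prey of Kelp Bass is below level 2, so 3 is the minimum.

Trophic level 3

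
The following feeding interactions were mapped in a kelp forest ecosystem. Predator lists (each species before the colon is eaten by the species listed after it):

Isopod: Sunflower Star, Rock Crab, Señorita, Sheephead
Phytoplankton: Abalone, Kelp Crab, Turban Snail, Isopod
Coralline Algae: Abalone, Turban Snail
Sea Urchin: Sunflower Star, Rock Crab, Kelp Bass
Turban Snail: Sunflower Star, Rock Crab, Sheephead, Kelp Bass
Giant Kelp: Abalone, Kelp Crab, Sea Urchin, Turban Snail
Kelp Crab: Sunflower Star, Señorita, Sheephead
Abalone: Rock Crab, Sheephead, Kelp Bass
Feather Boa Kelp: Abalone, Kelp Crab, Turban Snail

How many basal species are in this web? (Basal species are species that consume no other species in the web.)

4

Basal species (no prey listed): Coralline Algae, Phytoplankton, Feather Boa Kelp, Giant Kelp.
Count: 4.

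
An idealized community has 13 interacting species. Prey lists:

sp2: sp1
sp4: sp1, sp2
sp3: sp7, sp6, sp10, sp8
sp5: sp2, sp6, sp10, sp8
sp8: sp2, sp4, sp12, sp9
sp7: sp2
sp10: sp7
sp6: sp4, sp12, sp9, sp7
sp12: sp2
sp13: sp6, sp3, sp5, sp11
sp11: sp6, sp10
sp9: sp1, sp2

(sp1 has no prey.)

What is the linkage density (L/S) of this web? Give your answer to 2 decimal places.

L/S = 2.31

There are L = 30 links among S = 13 species.
L/S = 30/13 = 2.3077 ≈ 2.31.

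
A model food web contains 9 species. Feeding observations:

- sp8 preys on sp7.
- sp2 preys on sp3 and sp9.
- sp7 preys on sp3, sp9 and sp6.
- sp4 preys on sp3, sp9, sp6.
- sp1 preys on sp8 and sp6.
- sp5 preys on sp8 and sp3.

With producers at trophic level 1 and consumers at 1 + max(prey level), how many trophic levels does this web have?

Producers (level 1): sp3, sp9, sp6.
sp3 → sp7 → sp8 → sp5 gives sp5 level 4.
No species has a prey at level 4, so no species reaches level 5.

4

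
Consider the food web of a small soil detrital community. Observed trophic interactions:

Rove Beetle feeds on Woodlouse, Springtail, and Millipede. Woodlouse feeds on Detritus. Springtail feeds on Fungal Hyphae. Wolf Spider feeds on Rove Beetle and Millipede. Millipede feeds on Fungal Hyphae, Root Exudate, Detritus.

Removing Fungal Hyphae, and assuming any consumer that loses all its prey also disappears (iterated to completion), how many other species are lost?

1

Remove Fungal Hyphae.
Round 1: Springtail (all prey gone) → extinct.
No further losses. Total secondary extinctions: 1.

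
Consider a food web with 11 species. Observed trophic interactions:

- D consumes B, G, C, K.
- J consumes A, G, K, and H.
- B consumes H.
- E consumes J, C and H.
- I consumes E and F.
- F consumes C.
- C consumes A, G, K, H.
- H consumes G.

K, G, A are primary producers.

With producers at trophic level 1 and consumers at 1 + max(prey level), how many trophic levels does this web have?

Producers (level 1): K, G, A.
G → H → C → F → I gives I level 5.
No species has a prey at level 5, so no species reaches level 6.

5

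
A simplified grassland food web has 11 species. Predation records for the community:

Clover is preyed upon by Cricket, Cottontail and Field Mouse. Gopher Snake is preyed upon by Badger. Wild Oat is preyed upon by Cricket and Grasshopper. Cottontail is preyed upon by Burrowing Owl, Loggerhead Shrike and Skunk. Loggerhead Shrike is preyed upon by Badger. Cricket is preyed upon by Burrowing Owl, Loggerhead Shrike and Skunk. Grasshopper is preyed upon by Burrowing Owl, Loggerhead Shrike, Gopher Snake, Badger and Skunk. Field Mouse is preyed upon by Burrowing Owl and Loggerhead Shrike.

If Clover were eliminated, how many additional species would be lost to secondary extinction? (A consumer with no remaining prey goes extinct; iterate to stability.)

2

Remove Clover.
Round 1: Field Mouse (all prey gone), Cottontail (all prey gone) → extinct.
No further losses. Total secondary extinctions: 2.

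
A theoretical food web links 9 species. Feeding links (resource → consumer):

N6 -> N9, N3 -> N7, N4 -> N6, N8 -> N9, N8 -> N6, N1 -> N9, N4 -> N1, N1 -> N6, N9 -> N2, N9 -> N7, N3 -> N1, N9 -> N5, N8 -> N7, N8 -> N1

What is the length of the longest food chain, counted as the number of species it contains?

5 species

One longest chain: N3 → N1 → N6 → N9 → N2.
It has 5 species and 4 links.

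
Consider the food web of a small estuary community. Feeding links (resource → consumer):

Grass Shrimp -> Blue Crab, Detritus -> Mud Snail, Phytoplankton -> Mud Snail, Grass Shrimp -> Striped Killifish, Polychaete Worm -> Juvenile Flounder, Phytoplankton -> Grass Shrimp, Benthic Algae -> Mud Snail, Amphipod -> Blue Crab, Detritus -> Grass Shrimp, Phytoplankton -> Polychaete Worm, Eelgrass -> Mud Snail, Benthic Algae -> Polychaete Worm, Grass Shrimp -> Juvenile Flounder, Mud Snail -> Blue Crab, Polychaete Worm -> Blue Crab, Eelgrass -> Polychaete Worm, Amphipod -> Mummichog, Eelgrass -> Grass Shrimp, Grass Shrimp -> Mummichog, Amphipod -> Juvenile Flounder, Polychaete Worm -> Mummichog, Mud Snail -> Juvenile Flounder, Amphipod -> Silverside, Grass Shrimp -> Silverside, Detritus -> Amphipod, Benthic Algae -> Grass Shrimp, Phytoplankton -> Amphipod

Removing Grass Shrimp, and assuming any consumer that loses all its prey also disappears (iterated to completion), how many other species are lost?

1

Remove Grass Shrimp.
Round 1: Striped Killifish (all prey gone) → extinct.
No further losses. Total secondary extinctions: 1.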